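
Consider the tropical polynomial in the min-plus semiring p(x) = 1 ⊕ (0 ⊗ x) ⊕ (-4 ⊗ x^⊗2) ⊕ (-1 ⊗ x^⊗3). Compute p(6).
p(6) = 1

A tropical monomial a ⊗ x^⊗i evaluates to a + i · x. Evaluating each term at x = 6:
  Term 0 contributes 1 + 0 · 6 = 1
  Term 1 contributes 0 + 1 · 6 = 6
  Term 2 contributes -4 + 2 · 6 = 8
  Term 3 contributes -1 + 3 · 6 = 17
p(6) = ⊕ of these = min[1, 6, 8, 17] = 1.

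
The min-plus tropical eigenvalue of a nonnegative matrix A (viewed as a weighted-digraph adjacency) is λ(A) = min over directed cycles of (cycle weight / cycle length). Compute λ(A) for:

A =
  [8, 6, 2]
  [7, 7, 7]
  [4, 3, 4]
λ(A) = 3

Enumerate directed cycles and compute their means (weight / length). Sample:
  cycle 0 → 0: weight = 8, length = 1, mean = 8/1 ≈ 8.000
  cycle 1 → 1: weight = 7, length = 1, mean = 7/1 ≈ 7.000
  cycle 2 → 2: weight = 4, length = 1, mean = 4/1 ≈ 4.000
  cycle 0 → 1 → 0: weight = 13, length = 2, mean = 13/2 ≈ 6.500
  cycle 0 → 2 → 0: weight = 6, length = 2, mean = 6/2 ≈ 3.000
  cycle 1 → 0 → 1: weight = 13, length = 2, mean = 13/2 ≈ 6.500
Minimum mean = 3.000, attained e.g. along the cycle 0 → 2 → 0 with weight 6 and length 2. So λ(A) = 6/2 = 3.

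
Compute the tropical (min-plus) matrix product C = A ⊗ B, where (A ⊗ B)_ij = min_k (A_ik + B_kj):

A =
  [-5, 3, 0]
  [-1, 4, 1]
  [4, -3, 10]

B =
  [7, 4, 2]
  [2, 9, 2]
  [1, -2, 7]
A ⊗ B =
  [1, -2, -3]
  [2, -1, 1]
  [-1, 6, -1]

Apply the min-plus product entry-by-entry:
  C[0][0] = min over k of (A[0][0] + B[0][0] = -5 + 7 = 2, A[0][1] + B[1][0] = 3 + 2 = 5, A[0][2] + B[2][0] = 0 + 1 = 1) = 1 (attained at k = 2)
  C[0][1] = min over k of (A[0][0] + B[0][1] = -5 + 4 = -1, A[0][1] + B[1][1] = 3 + 9 = 12, A[0][2] + B[2][1] = 0 + -2 = -2) = -2 (attained at k = 2)
  C[0][2] = min over k of (A[0][0] + B[0][2] = -5 + 2 = -3, A[0][1] + B[1][2] = 3 + 2 = 5, A[0][2] + B[2][2] = 0 + 7 = 7) = -3 (attained at k = 0)
  C[1][0] = min over k of (A[1][0] + B[0][0] = -1 + 7 = 6, A[1][1] + B[1][0] = 4 + 2 = 6, A[1][2] + B[2][0] = 1 + 1 = 2) = 2 (attained at k = 2)
  C[1][1] = min over k of (A[1][0] + B[0][1] = -1 + 4 = 3, A[1][1] + B[1][1] = 4 + 9 = 13, A[1][2] + B[2][1] = 1 + -2 = -1) = -1 (attained at k = 2)
  C[1][2] = min over k of (A[1][0] + B[0][2] = -1 + 2 = 1, A[1][1] + B[1][2] = 4 + 2 = 6, A[1][2] + B[2][2] = 1 + 7 = 8) = 1 (attained at k = 0)
  C[2][0] = min over k of (A[2][0] + B[0][0] = 4 + 7 = 11, A[2][1] + B[1][0] = -3 + 2 = -1, A[2][2] + B[2][0] = 10 + 1 = 11) = -1 (attained at k = 1)
  C[2][1] = min over k of (A[2][0] + B[0][1] = 4 + 4 = 8, A[2][1] + B[1][1] = -3 + 9 = 6, A[2][2] + B[2][1] = 10 + -2 = 8) = 6 (attained at k = 1)
  C[2][2] = min over k of (A[2][0] + B[0][2] = 4 + 2 = 6, A[2][1] + B[1][2] = -3 + 2 = -1, A[2][2] + B[2][2] = 10 + 7 = 17) = -1 (attained at k = 1)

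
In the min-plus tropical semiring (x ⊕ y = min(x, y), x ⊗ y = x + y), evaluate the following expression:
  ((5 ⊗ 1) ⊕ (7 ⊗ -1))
((5 ⊗ 1) ⊕ (7 ⊗ -1)) = 6

Expand innermost to outermost. Recall ⊕ takes the minimum of its arguments and ⊗ takes their sum. Working out the expression ((5 ⊗ 1) ⊕ (7 ⊗ -1)) gives 6.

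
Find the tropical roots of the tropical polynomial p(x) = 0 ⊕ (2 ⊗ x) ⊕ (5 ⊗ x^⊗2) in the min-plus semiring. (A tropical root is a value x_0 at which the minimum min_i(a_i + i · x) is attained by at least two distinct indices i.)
Roots: {-3, -2}

Each tropical root is a break point of the lower envelope of the lines y = a_i + i · x (there are 3 lines, with slopes 0, 1, ..., 2). Only the lines that attain the minimum somewhere contribute to roots; other lines are dominated. Here the surviving (envelope) indices are i = 2, i = 1, i = 0.
Intersections between consecutive envelope lines give the roots: for adjacent envelope indices i < j the intersection is x = (a_i − a_j) / (j − i). Reading off the sorted break points: {-3, -2}.
Verification: at each break x_0, at least two indices attain the minimum of min_i(a_i + i · x_0).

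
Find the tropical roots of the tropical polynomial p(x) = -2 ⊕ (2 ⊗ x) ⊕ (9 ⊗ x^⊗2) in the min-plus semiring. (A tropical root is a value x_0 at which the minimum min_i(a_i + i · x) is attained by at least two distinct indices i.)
Roots: {-7, -4}

Each tropical root is a break point of the lower envelope of the lines y = a_i + i · x (there are 3 lines, with slopes 0, 1, ..., 2). Only the lines that attain the minimum somewhere contribute to roots; other lines are dominated. Here the surviving (envelope) indices are i = 2, i = 1, i = 0.
Intersections between consecutive envelope lines give the roots: for adjacent envelope indices i < j the intersection is x = (a_i − a_j) / (j − i). Reading off the sorted break points: {-7, -4}.
Verification: at each break x_0, at least two indices attain the minimum of min_i(a_i + i · x_0).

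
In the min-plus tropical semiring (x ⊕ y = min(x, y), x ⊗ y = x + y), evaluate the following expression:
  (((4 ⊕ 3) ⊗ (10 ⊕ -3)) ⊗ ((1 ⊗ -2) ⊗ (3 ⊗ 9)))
(((4 ⊕ 3) ⊗ (10 ⊕ -3)) ⊗ ((1 ⊗ -2) ⊗ (3 ⊗ 9))) = 11

Expand innermost to outermost. Recall ⊕ takes the minimum of its arguments and ⊗ takes their sum. Working out the expression (((4 ⊕ 3) ⊗ (10 ⊕ -3)) ⊗ ((1 ⊗ -2) ⊗ (3 ⊗ 9))) gives 11.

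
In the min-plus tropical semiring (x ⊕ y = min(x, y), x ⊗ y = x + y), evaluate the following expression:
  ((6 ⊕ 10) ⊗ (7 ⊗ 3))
((6 ⊕ 10) ⊗ (7 ⊗ 3)) = 16

Expand innermost to outermost. Recall ⊕ takes the minimum of its arguments and ⊗ takes their sum. Working out the expression ((6 ⊕ 10) ⊗ (7 ⊗ 3)) gives 16.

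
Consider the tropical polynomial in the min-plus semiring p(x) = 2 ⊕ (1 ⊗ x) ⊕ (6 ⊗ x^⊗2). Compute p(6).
p(6) = 2

A tropical monomial a ⊗ x^⊗i evaluates to a + i · x. Evaluating each term at x = 6:
  Term 0 contributes 2 + 0 · 6 = 2
  Term 1 contributes 1 + 1 · 6 = 7
  Term 2 contributes 6 + 2 · 6 = 18
p(6) = ⊕ of these = min[2, 7, 18] = 2.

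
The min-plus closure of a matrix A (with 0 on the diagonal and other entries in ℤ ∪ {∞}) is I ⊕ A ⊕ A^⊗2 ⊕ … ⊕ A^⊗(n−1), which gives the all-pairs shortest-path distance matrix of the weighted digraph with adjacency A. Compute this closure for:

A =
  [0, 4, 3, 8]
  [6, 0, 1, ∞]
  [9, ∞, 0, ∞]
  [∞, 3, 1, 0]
Closure =
  [0, 4, 3, 8]
  [6, 0, 1, 14]
  [9, 13, 0, 17]
  [9, 3, 1, 0]

This is the Floyd-Warshall all-pairs shortest-path computation. For each intermediate vertex k = 0, 1, …, 3, update dist[i][j] ← min(dist[i][j], dist[i][k] + dist[k][j]). The final matrix gives, for each (i, j), the minimum total weight of any directed path from i to j (possibly empty when i = j).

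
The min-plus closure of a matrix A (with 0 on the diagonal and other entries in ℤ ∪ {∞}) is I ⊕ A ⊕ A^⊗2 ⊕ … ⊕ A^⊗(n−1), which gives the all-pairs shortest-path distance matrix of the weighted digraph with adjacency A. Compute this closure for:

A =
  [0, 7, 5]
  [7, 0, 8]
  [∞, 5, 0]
Closure =
  [0, 7, 5]
  [7, 0, 8]
  [12, 5, 0]

This is the Floyd-Warshall all-pairs shortest-path computation. For each intermediate vertex k = 0, 1, …, 2, update dist[i][j] ← min(dist[i][j], dist[i][k] + dist[k][j]). The final matrix gives, for each (i, j), the minimum total weight of any directed path from i to j (possibly empty when i = j).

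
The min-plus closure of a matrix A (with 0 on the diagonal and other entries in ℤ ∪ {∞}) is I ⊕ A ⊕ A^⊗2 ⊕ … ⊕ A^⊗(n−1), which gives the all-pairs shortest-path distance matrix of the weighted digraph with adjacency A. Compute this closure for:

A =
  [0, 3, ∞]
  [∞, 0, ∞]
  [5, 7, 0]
Closure =
  [0, 3, ∞]
  [∞, 0, ∞]
  [5, 7, 0]

This is the Floyd-Warshall all-pairs shortest-path computation. For each intermediate vertex k = 0, 1, …, 2, update dist[i][j] ← min(dist[i][j], dist[i][k] + dist[k][j]). The final matrix gives, for each (i, j), the minimum total weight of any directed path from i to j (possibly empty when i = j).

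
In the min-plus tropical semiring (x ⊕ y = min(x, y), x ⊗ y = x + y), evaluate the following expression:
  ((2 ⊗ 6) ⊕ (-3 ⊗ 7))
((2 ⊗ 6) ⊕ (-3 ⊗ 7)) = 4

Expand innermost to outermost. Recall ⊕ takes the minimum of its arguments and ⊗ takes their sum. Working out the expression ((2 ⊗ 6) ⊕ (-3 ⊗ 7)) gives 4.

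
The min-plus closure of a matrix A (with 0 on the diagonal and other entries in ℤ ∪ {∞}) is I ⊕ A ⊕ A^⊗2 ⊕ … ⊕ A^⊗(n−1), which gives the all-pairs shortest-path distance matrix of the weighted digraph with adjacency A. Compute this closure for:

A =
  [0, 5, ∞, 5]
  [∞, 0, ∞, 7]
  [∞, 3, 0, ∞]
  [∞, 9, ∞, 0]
Closure =
  [0, 5, ∞, 5]
  [∞, 0, ∞, 7]
  [∞, 3, 0, 10]
  [∞, 9, ∞, 0]

This is the Floyd-Warshall all-pairs shortest-path computation. For each intermediate vertex k = 0, 1, …, 3, update dist[i][j] ← min(dist[i][j], dist[i][k] + dist[k][j]). The final matrix gives, for each (i, j), the minimum total weight of any directed path from i to j (possibly empty when i = j).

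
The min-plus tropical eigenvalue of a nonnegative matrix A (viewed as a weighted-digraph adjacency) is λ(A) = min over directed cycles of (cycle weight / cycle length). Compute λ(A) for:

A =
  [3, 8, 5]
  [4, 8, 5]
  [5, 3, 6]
λ(A) = 3

Enumerate directed cycles and compute their means (weight / length). Sample:
  cycle 0 → 0: weight = 3, length = 1, mean = 3/1 ≈ 3.000
  cycle 1 → 1: weight = 8, length = 1, mean = 8/1 ≈ 8.000
  cycle 2 → 2: weight = 6, length = 1, mean = 6/1 ≈ 6.000
  cycle 0 → 1 → 0: weight = 12, length = 2, mean = 12/2 ≈ 6.000
  cycle 0 → 2 → 0: weight = 10, length = 2, mean = 10/2 ≈ 5.000
  cycle 1 → 0 → 1: weight = 12, length = 2, mean = 12/2 ≈ 6.000
Minimum mean = 3.000, attained e.g. along the cycle 0 → 0 with weight 3 and length 1. So λ(A) = 3/1 = 3.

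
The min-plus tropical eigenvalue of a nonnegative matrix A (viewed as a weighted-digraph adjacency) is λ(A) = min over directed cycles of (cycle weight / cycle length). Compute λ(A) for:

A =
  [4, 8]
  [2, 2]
λ(A) = 2

Enumerate directed cycles and compute their means (weight / length). Sample:
  cycle 0 → 0: weight = 4, length = 1, mean = 4/1 ≈ 4.000
  cycle 1 → 1: weight = 2, length = 1, mean = 2/1 ≈ 2.000
  cycle 0 → 1 → 0: weight = 10, length = 2, mean = 10/2 ≈ 5.000
  cycle 1 → 0 → 1: weight = 10, length = 2, mean = 10/2 ≈ 5.000
Minimum mean = 2.000, attained e.g. along the cycle 1 → 1 with weight 2 and length 1. So λ(A) = 2/1 = 2.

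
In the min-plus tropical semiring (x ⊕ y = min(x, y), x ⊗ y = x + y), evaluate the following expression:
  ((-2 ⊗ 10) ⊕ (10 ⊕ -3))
((-2 ⊗ 10) ⊕ (10 ⊕ -3)) = -3

Expand innermost to outermost. Recall ⊕ takes the minimum of its arguments and ⊗ takes their sum. Working out the expression ((-2 ⊗ 10) ⊕ (10 ⊕ -3)) gives -3.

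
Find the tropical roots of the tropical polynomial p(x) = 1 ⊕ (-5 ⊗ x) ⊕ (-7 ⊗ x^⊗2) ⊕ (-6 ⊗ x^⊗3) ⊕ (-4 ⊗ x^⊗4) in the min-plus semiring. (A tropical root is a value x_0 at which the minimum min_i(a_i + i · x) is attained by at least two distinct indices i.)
Roots: {-2, -1, 2, 6}

Each tropical root is a break point of the lower envelope of the lines y = a_i + i · x (there are 5 lines, with slopes 0, 1, ..., 4). Only the lines that attain the minimum somewhere contribute to roots; other lines are dominated. Here the surviving (envelope) indices are i = 4, i = 3, i = 2, i = 1, i = 0.
Intersections between consecutive envelope lines give the roots: for adjacent envelope indices i < j the intersection is x = (a_i − a_j) / (j − i). Reading off the sorted break points: {-2, -1, 2, 6}.
Verification: at each break x_0, at least two indices attain the minimum of min_i(a_i + i · x_0).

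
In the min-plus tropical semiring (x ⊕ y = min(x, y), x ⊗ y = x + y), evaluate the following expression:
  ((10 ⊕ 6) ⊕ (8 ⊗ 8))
((10 ⊕ 6) ⊕ (8 ⊗ 8)) = 6

Expand innermost to outermost. Recall ⊕ takes the minimum of its arguments and ⊗ takes their sum. Working out the expression ((10 ⊕ 6) ⊕ (8 ⊗ 8)) gives 6.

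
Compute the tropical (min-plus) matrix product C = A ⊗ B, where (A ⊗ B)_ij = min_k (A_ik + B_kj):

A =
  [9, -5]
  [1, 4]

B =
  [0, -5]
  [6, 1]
A ⊗ B =
  [1, -4]
  [1, -4]

Apply the min-plus product entry-by-entry:
  C[0][0] = min over k of (A[0][0] + B[0][0] = 9 + 0 = 9, A[0][1] + B[1][0] = -5 + 6 = 1) = 1 (attained at k = 1)
  C[0][1] = min over k of (A[0][0] + B[0][1] = 9 + -5 = 4, A[0][1] + B[1][1] = -5 + 1 = -4) = -4 (attained at k = 1)
  C[1][0] = min over k of (A[1][0] + B[0][0] = 1 + 0 = 1, A[1][1] + B[1][0] = 4 + 6 = 10) = 1 (attained at k = 0)
  C[1][1] = min over k of (A[1][0] + B[0][1] = 1 + -5 = -4, A[1][1] + B[1][1] = 4 + 1 = 5) = -4 (attained at k = 0)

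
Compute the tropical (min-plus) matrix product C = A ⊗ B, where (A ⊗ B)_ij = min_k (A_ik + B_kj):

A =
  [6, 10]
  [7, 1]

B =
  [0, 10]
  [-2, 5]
A ⊗ B =
  [6, 15]
  [-1, 6]

Apply the min-plus product entry-by-entry:
  C[0][0] = min over k of (A[0][0] + B[0][0] = 6 + 0 = 6, A[0][1] + B[1][0] = 10 + -2 = 8) = 6 (attained at k = 0)
  C[0][1] = min over k of (A[0][0] + B[0][1] = 6 + 10 = 16, A[0][1] + B[1][1] = 10 + 5 = 15) = 15 (attained at k = 1)
  C[1][0] = min over k of (A[1][0] + B[0][0] = 7 + 0 = 7, A[1][1] + B[1][0] = 1 + -2 = -1) = -1 (attained at k = 1)
  C[1][1] = min over k of (A[1][0] + B[0][1] = 7 + 10 = 17, A[1][1] + B[1][1] = 1 + 5 = 6) = 6 (attained at k = 1)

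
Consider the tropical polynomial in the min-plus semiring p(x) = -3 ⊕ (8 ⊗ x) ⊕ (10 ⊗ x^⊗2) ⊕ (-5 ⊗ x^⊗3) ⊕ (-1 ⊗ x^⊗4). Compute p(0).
p(0) = -5

A tropical monomial a ⊗ x^⊗i evaluates to a + i · x. Evaluating each term at x = 0:
  Term 0 contributes -3 + 0 · 0 = -3
  Term 1 contributes 8 + 1 · 0 = 8
  Term 2 contributes 10 + 2 · 0 = 10
  Term 3 contributes -5 + 3 · 0 = -5
  Term 4 contributes -1 + 4 · 0 = -1
p(0) = ⊕ of these = min[-3, 8, 10, -5, -1] = -5.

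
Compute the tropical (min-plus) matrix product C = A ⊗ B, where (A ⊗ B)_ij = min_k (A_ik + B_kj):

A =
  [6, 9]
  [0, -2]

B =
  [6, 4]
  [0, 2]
A ⊗ B =
  [9, 10]
  [-2, 0]

Apply the min-plus product entry-by-entry:
  C[0][0] = min over k of (A[0][0] + B[0][0] = 6 + 6 = 12, A[0][1] + B[1][0] = 9 + 0 = 9) = 9 (attained at k = 1)
  C[0][1] = min over k of (A[0][0] + B[0][1] = 6 + 4 = 10, A[0][1] + B[1][1] = 9 + 2 = 11) = 10 (attained at k = 0)
  C[1][0] = min over k of (A[1][0] + B[0][0] = 0 + 6 = 6, A[1][1] + B[1][0] = -2 + 0 = -2) = -2 (attained at k = 1)
  C[1][1] = min over k of (A[1][0] + B[0][1] = 0 + 4 = 4, A[1][1] + B[1][1] = -2 + 2 = 0) = 0 (attained at k = 1)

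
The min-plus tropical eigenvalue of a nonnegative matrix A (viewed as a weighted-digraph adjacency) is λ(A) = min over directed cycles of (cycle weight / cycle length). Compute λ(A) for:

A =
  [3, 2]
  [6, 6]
λ(A) = 3

Enumerate directed cycles and compute their means (weight / length). Sample:
  cycle 0 → 0: weight = 3, length = 1, mean = 3/1 ≈ 3.000
  cycle 1 → 1: weight = 6, length = 1, mean = 6/1 ≈ 6.000
  cycle 0 → 1 → 0: weight = 8, length = 2, mean = 8/2 ≈ 4.000
  cycle 1 → 0 → 1: weight = 8, length = 2, mean = 8/2 ≈ 4.000
Minimum mean = 3.000, attained e.g. along the cycle 0 → 0 with weight 3 and length 1. So λ(A) = 3/1 = 3.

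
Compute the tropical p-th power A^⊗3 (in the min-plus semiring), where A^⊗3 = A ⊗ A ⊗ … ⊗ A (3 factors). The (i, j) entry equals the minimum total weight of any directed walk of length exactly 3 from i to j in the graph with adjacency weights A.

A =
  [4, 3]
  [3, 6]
A^⊗3 =
  [10, 9]
  [9, 10]

Each entry (A^⊗3)_ij equals the minimum over all length-3 walks i = v_0 → v_1 → … → v_3 = j of Σ_t A[v_t][v_{t+1}]. For example, for (i, j) = (0, 1) we minimise over 4 possible intermediate vertex sequences; the minimum is 9, attained along the walk 0 → 1 → 0 → 1.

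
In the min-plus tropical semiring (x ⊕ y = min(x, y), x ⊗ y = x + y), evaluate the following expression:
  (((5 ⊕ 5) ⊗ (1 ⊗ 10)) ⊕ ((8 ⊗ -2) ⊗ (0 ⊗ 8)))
(((5 ⊕ 5) ⊗ (1 ⊗ 10)) ⊕ ((8 ⊗ -2) ⊗ (0 ⊗ 8))) = 14

Expand innermost to outermost. Recall ⊕ takes the minimum of its arguments and ⊗ takes their sum. Working out the expression (((5 ⊕ 5) ⊗ (1 ⊗ 10)) ⊕ ((8 ⊗ -2) ⊗ (0 ⊗ 8))) gives 14.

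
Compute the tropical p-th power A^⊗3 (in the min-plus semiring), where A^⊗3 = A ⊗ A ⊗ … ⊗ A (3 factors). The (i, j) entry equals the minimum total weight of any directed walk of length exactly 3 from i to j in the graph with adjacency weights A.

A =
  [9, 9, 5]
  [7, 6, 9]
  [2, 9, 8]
A^⊗3 =
  [15, 16, 12]
  [14, 18, 16]
  [9, 16, 15]

Each entry (A^⊗3)_ij equals the minimum over all length-3 walks i = v_0 → v_1 → … → v_3 = j of Σ_t A[v_t][v_{t+1}]. For example, for (i, j) = (0, 2) we minimise over 9 possible intermediate vertex sequences; the minimum is 12, attained along the walk 0 → 2 → 0 → 2.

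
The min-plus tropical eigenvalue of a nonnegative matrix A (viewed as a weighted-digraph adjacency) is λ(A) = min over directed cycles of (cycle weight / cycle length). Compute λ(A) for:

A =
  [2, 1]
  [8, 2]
λ(A) = 2

Enumerate directed cycles and compute their means (weight / length). Sample:
  cycle 0 → 0: weight = 2, length = 1, mean = 2/1 ≈ 2.000
  cycle 1 → 1: weight = 2, length = 1, mean = 2/1 ≈ 2.000
  cycle 0 → 1 → 0: weight = 9, length = 2, mean = 9/2 ≈ 4.500
  cycle 1 → 0 → 1: weight = 9, length = 2, mean = 9/2 ≈ 4.500
Minimum mean = 2.000, attained e.g. along the cycle 0 → 0 with weight 2 and length 1. So λ(A) = 2/1 = 2.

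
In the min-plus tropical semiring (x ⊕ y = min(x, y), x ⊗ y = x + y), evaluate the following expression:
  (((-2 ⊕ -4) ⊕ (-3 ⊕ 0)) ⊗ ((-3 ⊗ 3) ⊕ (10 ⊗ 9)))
(((-2 ⊕ -4) ⊕ (-3 ⊕ 0)) ⊗ ((-3 ⊗ 3) ⊕ (10 ⊗ 9))) = -4

Expand innermost to outermost. Recall ⊕ takes the minimum of its arguments and ⊗ takes their sum. Working out the expression (((-2 ⊕ -4) ⊕ (-3 ⊕ 0)) ⊗ ((-3 ⊗ 3) ⊕ (10 ⊗ 9))) gives -4.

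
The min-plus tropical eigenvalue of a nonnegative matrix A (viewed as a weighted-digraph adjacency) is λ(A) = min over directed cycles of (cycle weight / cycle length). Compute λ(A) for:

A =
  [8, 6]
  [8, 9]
λ(A) = 7

Enumerate directed cycles and compute their means (weight / length). Sample:
  cycle 0 → 0: weight = 8, length = 1, mean = 8/1 ≈ 8.000
  cycle 1 → 1: weight = 9, length = 1, mean = 9/1 ≈ 9.000
  cycle 0 → 1 → 0: weight = 14, length = 2, mean = 14/2 ≈ 7.000
  cycle 1 → 0 → 1: weight = 14, length = 2, mean = 14/2 ≈ 7.000
Minimum mean = 7.000, attained e.g. along the cycle 0 → 1 → 0 with weight 14 and length 2. So λ(A) = 14/2 = 7.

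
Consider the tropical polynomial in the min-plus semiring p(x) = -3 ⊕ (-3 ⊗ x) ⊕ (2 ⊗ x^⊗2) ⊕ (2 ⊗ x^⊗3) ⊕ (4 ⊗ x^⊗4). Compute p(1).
p(1) = -3

A tropical monomial a ⊗ x^⊗i evaluates to a + i · x. Evaluating each term at x = 1:
  Term 0 contributes -3 + 0 · 1 = -3
  Term 1 contributes -3 + 1 · 1 = -2
  Term 2 contributes 2 + 2 · 1 = 4
  Term 3 contributes 2 + 3 · 1 = 5
  Term 4 contributes 4 + 4 · 1 = 8
p(1) = ⊕ of these = min[-3, -2, 4, 5, 8] = -3.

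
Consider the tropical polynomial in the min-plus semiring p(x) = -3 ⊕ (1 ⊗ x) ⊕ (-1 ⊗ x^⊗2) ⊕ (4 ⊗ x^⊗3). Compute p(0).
p(0) = -3

A tropical monomial a ⊗ x^⊗i evaluates to a + i · x. Evaluating each term at x = 0:
  Term 0 contributes -3 + 0 · 0 = -3
  Term 1 contributes 1 + 1 · 0 = 1
  Term 2 contributes -1 + 2 · 0 = -1
  Term 3 contributes 4 + 3 · 0 = 4
p(0) = ⊕ of these = min[-3, 1, -1, 4] = -3.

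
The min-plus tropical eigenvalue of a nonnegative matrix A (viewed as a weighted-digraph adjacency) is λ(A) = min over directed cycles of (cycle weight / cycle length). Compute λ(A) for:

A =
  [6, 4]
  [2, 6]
λ(A) = 3

Enumerate directed cycles and compute their means (weight / length). Sample:
  cycle 0 → 0: weight = 6, length = 1, mean = 6/1 ≈ 6.000
  cycle 1 → 1: weight = 6, length = 1, mean = 6/1 ≈ 6.000
  cycle 0 → 1 → 0: weight = 6, length = 2, mean = 6/2 ≈ 3.000
  cycle 1 → 0 → 1: weight = 6, length = 2, mean = 6/2 ≈ 3.000
Minimum mean = 3.000, attained e.g. along the cycle 0 → 1 → 0 with weight 6 and length 2. So λ(A) = 6/2 = 3.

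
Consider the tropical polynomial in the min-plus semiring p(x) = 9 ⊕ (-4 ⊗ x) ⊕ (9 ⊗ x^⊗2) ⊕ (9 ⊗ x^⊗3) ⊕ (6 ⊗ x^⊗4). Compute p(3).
p(3) = -1

A tropical monomial a ⊗ x^⊗i evaluates to a + i · x. Evaluating each term at x = 3:
  Term 0 contributes 9 + 0 · 3 = 9
  Term 1 contributes -4 + 1 · 3 = -1
  Term 2 contributes 9 + 2 · 3 = 15
  Term 3 contributes 9 + 3 · 3 = 18
  Term 4 contributes 6 + 4 · 3 = 18
p(3) = ⊕ of these = min[9, -1, 15, 18, 18] = -1.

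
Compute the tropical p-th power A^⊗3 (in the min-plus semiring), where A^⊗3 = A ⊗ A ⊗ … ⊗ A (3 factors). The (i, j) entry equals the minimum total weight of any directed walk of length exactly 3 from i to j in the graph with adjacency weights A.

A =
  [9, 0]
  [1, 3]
A^⊗3 =
  [4, 1]
  [2, 4]

Each entry (A^⊗3)_ij equals the minimum over all length-3 walks i = v_0 → v_1 → … → v_3 = j of Σ_t A[v_t][v_{t+1}]. For example, for (i, j) = (0, 1) we minimise over 4 possible intermediate vertex sequences; the minimum is 1, attained along the walk 0 → 1 → 0 → 1.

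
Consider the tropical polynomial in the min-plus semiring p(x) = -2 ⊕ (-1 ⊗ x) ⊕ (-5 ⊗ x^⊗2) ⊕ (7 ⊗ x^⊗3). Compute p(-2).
p(-2) = -9

A tropical monomial a ⊗ x^⊗i evaluates to a + i · x. Evaluating each term at x = -2:
  Term 0 contributes -2 + 0 · -2 = -2
  Term 1 contributes -1 + 1 · -2 = -3
  Term 2 contributes -5 + 2 · -2 = -9
  Term 3 contributes 7 + 3 · -2 = 1
p(-2) = ⊕ of these = min[-2, -3, -9, 1] = -9.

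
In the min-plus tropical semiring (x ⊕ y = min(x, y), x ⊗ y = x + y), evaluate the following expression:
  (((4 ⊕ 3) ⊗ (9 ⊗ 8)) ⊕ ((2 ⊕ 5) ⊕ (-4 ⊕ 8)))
(((4 ⊕ 3) ⊗ (9 ⊗ 8)) ⊕ ((2 ⊕ 5) ⊕ (-4 ⊕ 8))) = -4

Expand innermost to outermost. Recall ⊕ takes the minimum of its arguments and ⊗ takes their sum. Working out the expression (((4 ⊕ 3) ⊗ (9 ⊗ 8)) ⊕ ((2 ⊕ 5) ⊕ (-4 ⊕ 8))) gives -4.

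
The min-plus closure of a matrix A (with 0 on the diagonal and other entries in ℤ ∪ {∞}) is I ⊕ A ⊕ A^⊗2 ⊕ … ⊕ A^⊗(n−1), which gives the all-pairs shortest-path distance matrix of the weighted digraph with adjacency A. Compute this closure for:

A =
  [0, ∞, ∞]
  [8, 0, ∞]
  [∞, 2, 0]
Closure =
  [0, ∞, ∞]
  [8, 0, ∞]
  [10, 2, 0]

This is the Floyd-Warshall all-pairs shortest-path computation. For each intermediate vertex k = 0, 1, …, 2, update dist[i][j] ← min(dist[i][j], dist[i][k] + dist[k][j]). The final matrix gives, for each (i, j), the minimum total weight of any directed path from i to j (possibly empty when i = j).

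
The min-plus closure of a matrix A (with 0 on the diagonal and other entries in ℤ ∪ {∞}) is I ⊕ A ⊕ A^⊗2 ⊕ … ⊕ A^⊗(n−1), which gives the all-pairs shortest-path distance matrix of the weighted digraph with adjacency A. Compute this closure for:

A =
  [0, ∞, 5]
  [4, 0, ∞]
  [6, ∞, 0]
Closure =
  [0, ∞, 5]
  [4, 0, 9]
  [6, ∞, 0]

This is the Floyd-Warshall all-pairs shortest-path computation. For each intermediate vertex k = 0, 1, …, 2, update dist[i][j] ← min(dist[i][j], dist[i][k] + dist[k][j]). The final matrix gives, for each (i, j), the minimum total weight of any directed path from i to j (possibly empty when i = j).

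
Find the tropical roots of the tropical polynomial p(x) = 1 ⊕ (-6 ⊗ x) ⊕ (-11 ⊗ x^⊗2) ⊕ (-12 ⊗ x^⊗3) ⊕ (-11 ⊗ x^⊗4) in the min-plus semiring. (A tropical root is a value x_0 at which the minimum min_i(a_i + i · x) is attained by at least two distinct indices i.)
Roots: {-1, 1, 5, 7}

Each tropical root is a break point of the lower envelope of the lines y = a_i + i · x (there are 5 lines, with slopes 0, 1, ..., 4). Only the lines that attain the minimum somewhere contribute to roots; other lines are dominated. Here the surviving (envelope) indices are i = 4, i = 3, i = 2, i = 1, i = 0.
Intersections between consecutive envelope lines give the roots: for adjacent envelope indices i < j the intersection is x = (a_i − a_j) / (j − i). Reading off the sorted break points: {-1, 1, 5, 7}.
Verification: at each break x_0, at least two indices attain the minimum of min_i(a_i + i · x_0).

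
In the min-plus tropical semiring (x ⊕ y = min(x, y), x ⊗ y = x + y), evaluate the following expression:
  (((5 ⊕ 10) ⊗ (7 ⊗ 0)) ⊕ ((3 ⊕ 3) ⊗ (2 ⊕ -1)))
(((5 ⊕ 10) ⊗ (7 ⊗ 0)) ⊕ ((3 ⊕ 3) ⊗ (2 ⊕ -1))) = 2

Expand innermost to outermost. Recall ⊕ takes the minimum of its arguments and ⊗ takes their sum. Working out the expression (((5 ⊕ 10) ⊗ (7 ⊗ 0)) ⊕ ((3 ⊕ 3) ⊗ (2 ⊕ -1))) gives 2.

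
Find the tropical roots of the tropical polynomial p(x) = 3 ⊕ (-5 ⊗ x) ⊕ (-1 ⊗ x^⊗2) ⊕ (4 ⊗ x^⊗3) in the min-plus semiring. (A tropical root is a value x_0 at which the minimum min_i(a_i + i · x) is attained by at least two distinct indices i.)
Roots: {-5, -4, 8}

Each tropical root is a break point of the lower envelope of the lines y = a_i + i · x (there are 4 lines, with slopes 0, 1, ..., 3). Only the lines that attain the minimum somewhere contribute to roots; other lines are dominated. Here the surviving (envelope) indices are i = 3, i = 2, i = 1, i = 0.
Intersections between consecutive envelope lines give the roots: for adjacent envelope indices i < j the intersection is x = (a_i − a_j) / (j − i). Reading off the sorted break points: {-5, -4, 8}.
Verification: at each break x_0, at least two indices attain the minimum of min_i(a_i + i · x_0).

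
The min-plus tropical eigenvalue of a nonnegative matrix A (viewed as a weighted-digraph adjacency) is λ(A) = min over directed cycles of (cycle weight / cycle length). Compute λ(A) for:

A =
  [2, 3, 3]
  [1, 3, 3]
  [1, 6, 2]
λ(A) = 2

Enumerate directed cycles and compute their means (weight / length). Sample:
  cycle 0 → 0: weight = 2, length = 1, mean = 2/1 ≈ 2.000
  cycle 1 → 1: weight = 3, length = 1, mean = 3/1 ≈ 3.000
  cycle 2 → 2: weight = 2, length = 1, mean = 2/1 ≈ 2.000
  cycle 0 → 1 → 0: weight = 4, length = 2, mean = 4/2 ≈ 2.000
  cycle 0 → 2 → 0: weight = 4, length = 2, mean = 4/2 ≈ 2.000
  cycle 1 → 0 → 1: weight = 4, length = 2, mean = 4/2 ≈ 2.000
Minimum mean = 2.000, attained e.g. along the cycle 0 → 0 with weight 2 and length 1. So λ(A) = 2/1 = 2.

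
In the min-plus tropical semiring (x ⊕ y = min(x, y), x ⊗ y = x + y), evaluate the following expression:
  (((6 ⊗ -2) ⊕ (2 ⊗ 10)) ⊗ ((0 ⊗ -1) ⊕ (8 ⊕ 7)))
(((6 ⊗ -2) ⊕ (2 ⊗ 10)) ⊗ ((0 ⊗ -1) ⊕ (8 ⊕ 7))) = 3

Expand innermost to outermost. Recall ⊕ takes the minimum of its arguments and ⊗ takes their sum. Working out the expression (((6 ⊗ -2) ⊕ (2 ⊗ 10)) ⊗ ((0 ⊗ -1) ⊕ (8 ⊕ 7))) gives 3.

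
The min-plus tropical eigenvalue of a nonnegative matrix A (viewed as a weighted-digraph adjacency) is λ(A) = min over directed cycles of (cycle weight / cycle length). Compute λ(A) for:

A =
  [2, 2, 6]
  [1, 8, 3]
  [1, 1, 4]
λ(A) = 3/2

Enumerate directed cycles and compute their means (weight / length). Sample:
  cycle 0 → 0: weight = 2, length = 1, mean = 2/1 ≈ 2.000
  cycle 1 → 1: weight = 8, length = 1, mean = 8/1 ≈ 8.000
  cycle 2 → 2: weight = 4, length = 1, mean = 4/1 ≈ 4.000
  cycle 0 → 1 → 0: weight = 3, length = 2, mean = 3/2 ≈ 1.500
  cycle 0 → 2 → 0: weight = 7, length = 2, mean = 7/2 ≈ 3.500
  cycle 1 → 0 → 1: weight = 3, length = 2, mean = 3/2 ≈ 1.500
Minimum mean = 1.500, attained e.g. along the cycle 0 → 1 → 0 with weight 3 and length 2. So λ(A) = 3/2 = 3/2.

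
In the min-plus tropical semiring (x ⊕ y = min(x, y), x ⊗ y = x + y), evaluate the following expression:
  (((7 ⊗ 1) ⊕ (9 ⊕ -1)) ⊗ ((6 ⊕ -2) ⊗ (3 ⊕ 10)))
(((7 ⊗ 1) ⊕ (9 ⊕ -1)) ⊗ ((6 ⊕ -2) ⊗ (3 ⊕ 10))) = 0

Expand innermost to outermost. Recall ⊕ takes the minimum of its arguments and ⊗ takes their sum. Working out the expression (((7 ⊗ 1) ⊕ (9 ⊕ -1)) ⊗ ((6 ⊕ -2) ⊗ (3 ⊕ 10))) gives 0.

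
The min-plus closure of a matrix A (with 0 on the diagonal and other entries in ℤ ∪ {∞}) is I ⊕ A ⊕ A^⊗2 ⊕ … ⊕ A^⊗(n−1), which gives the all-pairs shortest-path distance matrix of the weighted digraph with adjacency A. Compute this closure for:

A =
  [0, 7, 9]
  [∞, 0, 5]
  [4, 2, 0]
Closure =
  [0, 7, 9]
  [9, 0, 5]
  [4, 2, 0]

This is the Floyd-Warshall all-pairs shortest-path computation. For each intermediate vertex k = 0, 1, …, 2, update dist[i][j] ← min(dist[i][j], dist[i][k] + dist[k][j]). The final matrix gives, for each (i, j), the minimum total weight of any directed path from i to j (possibly empty when i = j).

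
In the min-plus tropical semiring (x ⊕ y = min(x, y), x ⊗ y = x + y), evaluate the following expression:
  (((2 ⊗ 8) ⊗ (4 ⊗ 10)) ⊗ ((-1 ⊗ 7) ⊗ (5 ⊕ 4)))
(((2 ⊗ 8) ⊗ (4 ⊗ 10)) ⊗ ((-1 ⊗ 7) ⊗ (5 ⊕ 4))) = 34

Expand innermost to outermost. Recall ⊕ takes the minimum of its arguments and ⊗ takes their sum. Working out the expression (((2 ⊗ 8) ⊗ (4 ⊗ 10)) ⊗ ((-1 ⊗ 7) ⊗ (5 ⊕ 4))) gives 34.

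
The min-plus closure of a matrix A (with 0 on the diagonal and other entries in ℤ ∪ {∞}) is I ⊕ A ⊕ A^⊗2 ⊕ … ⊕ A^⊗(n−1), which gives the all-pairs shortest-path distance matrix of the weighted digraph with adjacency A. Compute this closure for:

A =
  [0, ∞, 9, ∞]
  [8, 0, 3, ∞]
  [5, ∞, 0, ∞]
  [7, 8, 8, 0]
Closure =
  [0, ∞, 9, ∞]
  [8, 0, 3, ∞]
  [5, ∞, 0, ∞]
  [7, 8, 8, 0]

This is the Floyd-Warshall all-pairs shortest-path computation. For each intermediate vertex k = 0, 1, …, 3, update dist[i][j] ← min(dist[i][j], dist[i][k] + dist[k][j]). The final matrix gives, for each (i, j), the minimum total weight of any directed path from i to j (possibly empty when i = j).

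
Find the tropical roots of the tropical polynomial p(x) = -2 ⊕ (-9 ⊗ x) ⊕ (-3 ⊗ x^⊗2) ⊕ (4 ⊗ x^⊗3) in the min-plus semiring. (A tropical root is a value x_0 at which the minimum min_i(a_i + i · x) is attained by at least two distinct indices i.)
Roots: {-7, -6, 7}

Each tropical root is a break point of the lower envelope of the lines y = a_i + i · x (there are 4 lines, with slopes 0, 1, ..., 3). Only the lines that attain the minimum somewhere contribute to roots; other lines are dominated. Here the surviving (envelope) indices are i = 3, i = 2, i = 1, i = 0.
Intersections between consecutive envelope lines give the roots: for adjacent envelope indices i < j the intersection is x = (a_i − a_j) / (j − i). Reading off the sorted break points: {-7, -6, 7}.
Verification: at each break x_0, at least two indices attain the minimum of min_i(a_i + i · x_0).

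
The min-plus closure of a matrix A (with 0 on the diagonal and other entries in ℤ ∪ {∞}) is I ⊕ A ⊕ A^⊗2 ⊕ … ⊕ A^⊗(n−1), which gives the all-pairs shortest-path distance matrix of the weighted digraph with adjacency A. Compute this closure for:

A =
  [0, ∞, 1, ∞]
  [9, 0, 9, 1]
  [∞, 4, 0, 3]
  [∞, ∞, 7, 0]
Closure =
  [0, 5, 1, 4]
  [9, 0, 8, 1]
  [13, 4, 0, 3]
  [20, 11, 7, 0]

This is the Floyd-Warshall all-pairs shortest-path computation. For each intermediate vertex k = 0, 1, …, 3, update dist[i][j] ← min(dist[i][j], dist[i][k] + dist[k][j]). The final matrix gives, for each (i, j), the minimum total weight of any directed path from i to j (possibly empty when i = j).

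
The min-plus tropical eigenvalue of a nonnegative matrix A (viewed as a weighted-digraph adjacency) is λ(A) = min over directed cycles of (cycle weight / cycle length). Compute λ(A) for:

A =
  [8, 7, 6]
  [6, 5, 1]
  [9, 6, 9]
λ(A) = 7/2

Enumerate directed cycles and compute their means (weight / length). Sample:
  cycle 0 → 0: weight = 8, length = 1, mean = 8/1 ≈ 8.000
  cycle 1 → 1: weight = 5, length = 1, mean = 5/1 ≈ 5.000
  cycle 2 → 2: weight = 9, length = 1, mean = 9/1 ≈ 9.000
  cycle 0 → 1 → 0: weight = 13, length = 2, mean = 13/2 ≈ 6.500
  cycle 0 → 2 → 0: weight = 15, length = 2, mean = 15/2 ≈ 7.500
  cycle 1 → 0 → 1: weight = 13, length = 2, mean = 13/2 ≈ 6.500
Minimum mean = 3.500, attained e.g. along the cycle 1 → 2 → 1 with weight 7 and length 2. So λ(A) = 7/2 = 7/2.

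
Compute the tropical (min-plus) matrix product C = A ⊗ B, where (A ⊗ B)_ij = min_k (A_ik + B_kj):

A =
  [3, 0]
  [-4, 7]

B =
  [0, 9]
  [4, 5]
A ⊗ B =
  [3, 5]
  [-4, 5]

Apply the min-plus product entry-by-entry:
  C[0][0] = min over k of (A[0][0] + B[0][0] = 3 + 0 = 3, A[0][1] + B[1][0] = 0 + 4 = 4) = 3 (attained at k = 0)
  C[0][1] = min over k of (A[0][0] + B[0][1] = 3 + 9 = 12, A[0][1] + B[1][1] = 0 + 5 = 5) = 5 (attained at k = 1)
  C[1][0] = min over k of (A[1][0] + B[0][0] = -4 + 0 = -4, A[1][1] + B[1][0] = 7 + 4 = 11) = -4 (attained at k = 0)
  C[1][1] = min over k of (A[1][0] + B[0][1] = -4 + 9 = 5, A[1][1] + B[1][1] = 7 + 5 = 12) = 5 (attained at k = 0)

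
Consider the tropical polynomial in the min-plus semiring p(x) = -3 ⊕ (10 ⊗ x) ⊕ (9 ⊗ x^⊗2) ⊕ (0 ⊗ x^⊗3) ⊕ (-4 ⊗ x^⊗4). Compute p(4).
p(4) = -3

A tropical monomial a ⊗ x^⊗i evaluates to a + i · x. Evaluating each term at x = 4:
  Term 0 contributes -3 + 0 · 4 = -3
  Term 1 contributes 10 + 1 · 4 = 14
  Term 2 contributes 9 + 2 · 4 = 17
  Term 3 contributes 0 + 3 · 4 = 12
  Term 4 contributes -4 + 4 · 4 = 12
p(4) = ⊕ of these = min[-3, 14, 17, 12, 12] = -3.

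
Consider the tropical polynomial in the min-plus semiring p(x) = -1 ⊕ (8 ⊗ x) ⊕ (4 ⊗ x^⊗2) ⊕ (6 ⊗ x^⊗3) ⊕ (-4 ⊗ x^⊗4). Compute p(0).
p(0) = -4

A tropical monomial a ⊗ x^⊗i evaluates to a + i · x. Evaluating each term at x = 0:
  Term 0 contributes -1 + 0 · 0 = -1
  Term 1 contributes 8 + 1 · 0 = 8
  Term 2 contributes 4 + 2 · 0 = 4
  Term 3 contributes 6 + 3 · 0 = 6
  Term 4 contributes -4 + 4 · 0 = -4
p(0) = ⊕ of these = min[-1, 8, 4, 6, -4] = -4.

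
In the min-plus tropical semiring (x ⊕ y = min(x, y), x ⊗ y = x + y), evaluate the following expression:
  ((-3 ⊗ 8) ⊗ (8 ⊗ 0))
((-3 ⊗ 8) ⊗ (8 ⊗ 0)) = 13

Expand innermost to outermost. Recall ⊕ takes the minimum of its arguments and ⊗ takes their sum. Working out the expression ((-3 ⊗ 8) ⊗ (8 ⊗ 0)) gives 13.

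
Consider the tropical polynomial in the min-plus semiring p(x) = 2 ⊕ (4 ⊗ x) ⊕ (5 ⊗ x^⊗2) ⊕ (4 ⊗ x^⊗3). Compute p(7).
p(7) = 2

A tropical monomial a ⊗ x^⊗i evaluates to a + i · x. Evaluating each term at x = 7:
  Term 0 contributes 2 + 0 · 7 = 2
  Term 1 contributes 4 + 1 · 7 = 11
  Term 2 contributes 5 + 2 · 7 = 19
  Term 3 contributes 4 + 3 · 7 = 25
p(7) = ⊕ of these = min[2, 11, 19, 25] = 2.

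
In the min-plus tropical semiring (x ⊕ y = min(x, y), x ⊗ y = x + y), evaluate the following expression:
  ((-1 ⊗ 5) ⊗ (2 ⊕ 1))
((-1 ⊗ 5) ⊗ (2 ⊕ 1)) = 5

Expand innermost to outermost. Recall ⊕ takes the minimum of its arguments and ⊗ takes their sum. Working out the expression ((-1 ⊗ 5) ⊗ (2 ⊕ 1)) gives 5.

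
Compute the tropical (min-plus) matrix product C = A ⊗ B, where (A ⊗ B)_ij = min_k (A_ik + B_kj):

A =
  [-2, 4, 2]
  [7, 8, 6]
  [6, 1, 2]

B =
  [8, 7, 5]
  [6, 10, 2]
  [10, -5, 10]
A ⊗ B =
  [6, -3, 3]
  [14, 1, 10]
  [7, -3, 3]

Apply the min-plus product entry-by-entry:
  C[0][0] = min over k of (A[0][0] + B[0][0] = -2 + 8 = 6, A[0][1] + B[1][0] = 4 + 6 = 10, A[0][2] + B[2][0] = 2 + 10 = 12) = 6 (attained at k = 0)
  C[0][1] = min over k of (A[0][0] + B[0][1] = -2 + 7 = 5, A[0][1] + B[1][1] = 4 + 10 = 14, A[0][2] + B[2][1] = 2 + -5 = -3) = -3 (attained at k = 2)
  C[0][2] = min over k of (A[0][0] + B[0][2] = -2 + 5 = 3, A[0][1] + B[1][2] = 4 + 2 = 6, A[0][2] + B[2][2] = 2 + 10 = 12) = 3 (attained at k = 0)
  C[1][0] = min over k of (A[1][0] + B[0][0] = 7 + 8 = 15, A[1][1] + B[1][0] = 8 + 6 = 14, A[1][2] + B[2][0] = 6 + 10 = 16) = 14 (attained at k = 1)
  C[1][1] = min over k of (A[1][0] + B[0][1] = 7 + 7 = 14, A[1][1] + B[1][1] = 8 + 10 = 18, A[1][2] + B[2][1] = 6 + -5 = 1) = 1 (attained at k = 2)
  C[1][2] = min over k of (A[1][0] + B[0][2] = 7 + 5 = 12, A[1][1] + B[1][2] = 8 + 2 = 10, A[1][2] + B[2][2] = 6 + 10 = 16) = 10 (attained at k = 1)
  C[2][0] = min over k of (A[2][0] + B[0][0] = 6 + 8 = 14, A[2][1] + B[1][0] = 1 + 6 = 7, A[2][2] + B[2][0] = 2 + 10 = 12) = 7 (attained at k = 1)
  C[2][1] = min over k of (A[2][0] + B[0][1] = 6 + 7 = 13, A[2][1] + B[1][1] = 1 + 10 = 11, A[2][2] + B[2][1] = 2 + -5 = -3) = -3 (attained at k = 2)
  C[2][2] = min over k of (A[2][0] + B[0][2] = 6 + 5 = 11, A[2][1] + B[1][2] = 1 + 2 = 3, A[2][2] + B[2][2] = 2 + 10 = 12) = 3 (attained at k = 1)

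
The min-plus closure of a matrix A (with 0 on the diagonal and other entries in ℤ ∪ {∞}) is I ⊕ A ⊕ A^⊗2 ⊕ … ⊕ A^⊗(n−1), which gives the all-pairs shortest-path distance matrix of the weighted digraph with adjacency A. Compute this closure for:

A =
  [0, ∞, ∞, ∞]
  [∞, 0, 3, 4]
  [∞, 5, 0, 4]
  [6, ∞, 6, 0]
Closure =
  [0, ∞, ∞, ∞]
  [10, 0, 3, 4]
  [10, 5, 0, 4]
  [6, 11, 6, 0]

This is the Floyd-Warshall all-pairs shortest-path computation. For each intermediate vertex k = 0, 1, …, 3, update dist[i][j] ← min(dist[i][j], dist[i][k] + dist[k][j]). The final matrix gives, for each (i, j), the minimum total weight of any directed path from i to j (possibly empty when i = j).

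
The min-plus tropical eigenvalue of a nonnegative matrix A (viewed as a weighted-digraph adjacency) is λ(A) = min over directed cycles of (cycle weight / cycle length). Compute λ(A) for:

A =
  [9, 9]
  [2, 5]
λ(A) = 5

Enumerate directed cycles and compute their means (weight / length). Sample:
  cycle 0 → 0: weight = 9, length = 1, mean = 9/1 ≈ 9.000
  cycle 1 → 1: weight = 5, length = 1, mean = 5/1 ≈ 5.000
  cycle 0 → 1 → 0: weight = 11, length = 2, mean = 11/2 ≈ 5.500
  cycle 1 → 0 → 1: weight = 11, length = 2, mean = 11/2 ≈ 5.500
Minimum mean = 5.000, attained e.g. along the cycle 1 → 1 with weight 5 and length 1. So λ(A) = 5/1 = 5.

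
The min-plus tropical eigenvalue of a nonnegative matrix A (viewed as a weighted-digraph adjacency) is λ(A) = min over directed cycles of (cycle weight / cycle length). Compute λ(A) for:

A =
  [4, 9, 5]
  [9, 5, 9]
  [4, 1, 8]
λ(A) = 4

Enumerate directed cycles and compute their means (weight / length). Sample:
  cycle 0 → 0: weight = 4, length = 1, mean = 4/1 ≈ 4.000
  cycle 1 → 1: weight = 5, length = 1, mean = 5/1 ≈ 5.000
  cycle 2 → 2: weight = 8, length = 1, mean = 8/1 ≈ 8.000
  cycle 0 → 1 → 0: weight = 18, length = 2, mean = 18/2 ≈ 9.000
  cycle 0 → 2 → 0: weight = 9, length = 2, mean = 9/2 ≈ 4.500
  cycle 1 → 0 → 1: weight = 18, length = 2, mean = 18/2 ≈ 9.000
Minimum mean = 4.000, attained e.g. along the cycle 0 → 0 with weight 4 and length 1. So λ(A) = 4/1 = 4.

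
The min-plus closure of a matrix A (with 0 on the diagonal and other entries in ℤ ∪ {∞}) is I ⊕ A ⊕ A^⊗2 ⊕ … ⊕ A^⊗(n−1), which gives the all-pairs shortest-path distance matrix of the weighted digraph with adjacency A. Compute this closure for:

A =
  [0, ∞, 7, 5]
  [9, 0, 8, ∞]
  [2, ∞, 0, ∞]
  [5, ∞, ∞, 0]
Closure =
  [0, ∞, 7, 5]
  [9, 0, 8, 14]
  [2, ∞, 0, 7]
  [5, ∞, 12, 0]

This is the Floyd-Warshall all-pairs shortest-path computation. For each intermediate vertex k = 0, 1, …, 3, update dist[i][j] ← min(dist[i][j], dist[i][k] + dist[k][j]). The final matrix gives, for each (i, j), the minimum total weight of any directed path from i to j (possibly empty when i = j).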